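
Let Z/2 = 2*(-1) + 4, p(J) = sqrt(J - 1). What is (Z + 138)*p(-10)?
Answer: 142*I*sqrt(11) ≈ 470.96*I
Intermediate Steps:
p(J) = sqrt(-1 + J)
Z = 4 (Z = 2*(2*(-1) + 4) = 2*(-2 + 4) = 2*2 = 4)
(Z + 138)*p(-10) = (4 + 138)*sqrt(-1 - 10) = 142*sqrt(-11) = 142*(I*sqrt(11)) = 142*I*sqrt(11)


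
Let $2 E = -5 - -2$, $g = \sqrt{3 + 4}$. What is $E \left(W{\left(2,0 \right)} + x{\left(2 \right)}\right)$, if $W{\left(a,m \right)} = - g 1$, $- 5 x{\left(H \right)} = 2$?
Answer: $\frac{3}{5} + \frac{3 \sqrt{7}}{2} \approx 4.5686$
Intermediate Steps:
$x{\left(H \right)} = - \frac{2}{5}$ ($x{\left(H \right)} = \left(- \frac{1}{5}\right) 2 = - \frac{2}{5}$)
$g = \sqrt{7} \approx 2.6458$
$W{\left(a,m \right)} = - \sqrt{7}$ ($W{\left(a,m \right)} = - \sqrt{7} \cdot 1 = - \sqrt{7}$)
$E = - \frac{3}{2}$ ($E = \frac{-5 - -2}{2} = \frac{-5 + 2}{2} = \frac{1}{2} \left(-3\right) = - \frac{3}{2} \approx -1.5$)
$E \left(W{\left(2,0 \right)} + x{\left(2 \right)}\right) = - \frac{3 \left(- \sqrt{7} - \frac{2}{5}\right)}{2} = - \frac{3 \left(- \frac{2}{5} - \sqrt{7}\right)}{2} = \frac{3}{5} + \frac{3 \sqrt{7}}{2}$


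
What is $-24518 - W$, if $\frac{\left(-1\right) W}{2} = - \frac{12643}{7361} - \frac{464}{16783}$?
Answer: $- \frac{3029376663380}{123539663} \approx -24522.0$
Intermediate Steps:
$W = \frac{431205946}{123539663}$ ($W = - 2 \left(- \frac{12643}{7361} - \frac{464}{16783}\right) = \left(-2\right) \left(- \frac{215602973}{123539663}\right) = \frac{431205946}{123539663} \approx 3.4904$)
$-24518 - W = -24518 - \frac{431205946}{123539663} = - \frac{3029376663380}{123539663}$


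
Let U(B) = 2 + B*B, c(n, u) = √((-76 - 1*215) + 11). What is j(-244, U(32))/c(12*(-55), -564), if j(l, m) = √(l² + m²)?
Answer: -I*√19463710/70 ≈ -63.025*I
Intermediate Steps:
c(n, u) = 2*I*√70 (c(n, u) = √((-76 - 215) + 11) = √(-291 + 11) = √(-280) = 2*I*√70)
U(B) = 2 + B²
j(-244, U(32))/c(12*(-55), -564) = √((-244)² + (2 + 32²)²)/((2*I*√70)) = √(59536 + (2 + 1024)²)*(-I*√70/140) = √(59536 + 1026²)*(-I*√70/140) = √(59536 + 1052676)*(-I*√70/140) = √1112212*(-I*√70/140) = (2*√278053)*(-I*√70/140) = -I*√19463710/70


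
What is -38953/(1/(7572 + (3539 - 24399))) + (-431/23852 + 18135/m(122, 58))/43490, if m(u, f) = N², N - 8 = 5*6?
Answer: 96915210837451068667/187236888140 ≈ 5.1761e+8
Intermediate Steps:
N = 38 (N = 8 + 5*6 = 8 + 30 = 38)
m(u, f) = 1444 (m(u, f) = 38² = 1444)
-38953/(1/(7572 + (3539 - 24399))) + (-431/23852 + 18135/m(122, 58))/43490 = -38953/(1/(7572 + (3539 - 24399))) + (-431/23852 + 18135/1444)/43490 = -38953/(1/(7572 - 20860)) + (-431*1/23852 + 18135*(1/1444))*(1/43490) = -38953/(1/(-13288)) + (-431/23852 + 18135/1444)*(1/43490) = -38953/(-1/13288) + (53991707/4305286)*(1/43490) = -38953*(-13288) + 53991707/187236888140 = 517607464 + 53991707/187236888140 = 96915210837451068667/187236888140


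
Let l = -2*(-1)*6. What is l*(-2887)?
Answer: -34644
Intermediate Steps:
l = 12 (l = 2*6 = 12)
l*(-2887) = 12*(-2887) = -34644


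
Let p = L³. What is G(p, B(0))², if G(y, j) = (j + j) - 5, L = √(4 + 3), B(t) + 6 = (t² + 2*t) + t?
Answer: 289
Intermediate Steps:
B(t) = -6 + t² + 3*t (B(t) = -6 + ((t² + 2*t) + t) = -6 + (t² + 3*t) = -6 + t² + 3*t)
L = √7 ≈ 2.6458
p = 7*√7 (p = (√7)³ = 7*√7 ≈ 18.520)
G(y, j) = -5 + 2*j (G(y, j) = 2*j - 5 = -5 + 2*j)
G(p, B(0))² = (-5 + 2*(-6 + 0² + 3*0))² = (-5 + 2*(-6 + 0 + 0))² = (-5 + 2*(-6))² = (-5 - 12)² = (-17)² = 289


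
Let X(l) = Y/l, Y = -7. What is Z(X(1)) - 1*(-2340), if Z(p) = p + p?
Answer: 2326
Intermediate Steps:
X(l) = -7/l
Z(p) = 2*p
Z(X(1)) - 1*(-2340) = 2*(-7/1) - 1*(-2340) = 2*(-7*1) + 2340 = 2*(-7) + 2340 = -14 + 2340 = 2326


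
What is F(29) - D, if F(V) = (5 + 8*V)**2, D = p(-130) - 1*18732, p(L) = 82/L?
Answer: 4868606/65 ≈ 74902.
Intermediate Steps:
D = -1217621/65 (D = 82/(-130) - 1*18732 = 82*(-1/130) - 18732 = -41/65 - 18732 = -1217621/65 ≈ -18733.)
F(29) - D = (5 + 8*29)**2 - 1*(-1217621/65) = (5 + 232)**2 + 1217621/65 = 237**2 + 1217621/65 = 56169 + 1217621/65 = 4868606/65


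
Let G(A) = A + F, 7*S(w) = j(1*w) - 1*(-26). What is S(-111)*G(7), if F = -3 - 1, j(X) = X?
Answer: -255/7 ≈ -36.429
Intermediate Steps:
F = -4
S(w) = 26/7 + w/7 (S(w) = (1*w - 1*(-26))/7 = (w + 26)/7 = (26 + w)/7 = 26/7 + w/7)
G(A) = -4 + A (G(A) = A - 4 = -4 + A)
S(-111)*G(7) = (26/7 + (1/7)*(-111))*(-4 + 7) = (26/7 - 111/7)*3 = -85/7*3 = -255/7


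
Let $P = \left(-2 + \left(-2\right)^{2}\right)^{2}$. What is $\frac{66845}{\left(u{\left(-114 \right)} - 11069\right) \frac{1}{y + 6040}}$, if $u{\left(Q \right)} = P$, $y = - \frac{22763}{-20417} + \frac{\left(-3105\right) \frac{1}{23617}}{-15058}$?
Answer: $- \frac{34494594975723643631}{945184179353018} \approx -36495.0$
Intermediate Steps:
$P = 4$ ($P = \left(-2 + 4\right)^{2} = 2^{2} = 4$)
$y = \frac{476185317559}{427105367986}$ ($y = \left(-22763\right) \left(- \frac{1}{20417}\right) + \left(-3105\right) \frac{1}{23617} \left(- \frac{1}{15058}\right) = \frac{1339}{1201} - - \frac{3105}{355624786} = \frac{1339}{1201} + \frac{3105}{355624786} = \frac{476185317559}{427105367986} \approx 1.1149$)
$u{\left(Q \right)} = 4$
$\frac{66845}{\left(u{\left(-114 \right)} - 11069\right) \frac{1}{y + 6040}} = \frac{66845}{\left(4 - 11069\right) \frac{1}{\frac{476185317559}{427105367986} + 6040}} = \frac{66845}{\left(-11065\right) \frac{1}{\frac{2580192607952999}{427105367986}}} = \frac{66845}{\left(-11065\right) \frac{427105367986}{2580192607952999}} = \frac{66845}{- \frac{4725920896765090}{2580192607952999}} = 66845 \left(- \frac{2580192607952999}{4725920896765090}\right) = - \frac{34494594975723643631}{945184179353018}$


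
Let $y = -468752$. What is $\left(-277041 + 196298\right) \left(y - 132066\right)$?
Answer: $48511847774$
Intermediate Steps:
$\left(-277041 + 196298\right) \left(y - 132066\right) = \left(-277041 + 196298\right) \left(-468752 - 132066\right) = \left(-80743\right) \left(-600818\right) = 48511847774$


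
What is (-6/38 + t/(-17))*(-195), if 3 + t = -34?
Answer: -127140/323 ≈ -393.62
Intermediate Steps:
t = -37 (t = -3 - 34 = -37)
(-6/38 + t/(-17))*(-195) = (-6/38 - 37/(-17))*(-195) = (-6*1/38 - 37*(-1/17))*(-195) = (-3/19 + 37/17)*(-195) = (652/323)*(-195) = -127140/323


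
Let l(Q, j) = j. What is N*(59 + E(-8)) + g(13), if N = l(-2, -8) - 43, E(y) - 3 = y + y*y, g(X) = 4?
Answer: -6014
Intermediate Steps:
E(y) = 3 + y + y² (E(y) = 3 + (y + y*y) = 3 + (y + y²) = 3 + y + y²)
N = -51 (N = -8 - 43 = -51)
N*(59 + E(-8)) + g(13) = -51*(59 + (3 - 8 + (-8)²)) + 4 = -51*(59 + (3 - 8 + 64)) + 4 = -51*(59 + 59) + 4 = -51*118 + 4 = -6018 + 4 = -6014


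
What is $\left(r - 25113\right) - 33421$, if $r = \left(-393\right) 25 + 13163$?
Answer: $-55196$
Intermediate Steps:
$r = 3338$ ($r = -9825 + 13163 = 3338$)
$\left(r - 25113\right) - 33421 = \left(3338 - 25113\right) - 33421 = -21775 - 33421 = -55196$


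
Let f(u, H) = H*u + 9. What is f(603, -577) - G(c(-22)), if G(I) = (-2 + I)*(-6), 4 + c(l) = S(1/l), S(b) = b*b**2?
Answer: -1852528395/5324 ≈ -3.4796e+5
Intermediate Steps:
S(b) = b**3
c(l) = -4 + l**(-3) (c(l) = -4 + (1/l)**3 = -4 + l**(-3))
f(u, H) = 9 + H*u
G(I) = 12 - 6*I
f(603, -577) - G(c(-22)) = (9 - 577*603) - (12 - 6*(-4 + (-22)**(-3))) = (9 - 347931) - (12 - 6*(-4 - 1/10648)) = -347922 - (12 - 6*(-42593/10648)) = -347922 - (12 + 127779/5324) = -347922 - 1*191667/5324 = -347922 - 191667/5324 = -1852528395/5324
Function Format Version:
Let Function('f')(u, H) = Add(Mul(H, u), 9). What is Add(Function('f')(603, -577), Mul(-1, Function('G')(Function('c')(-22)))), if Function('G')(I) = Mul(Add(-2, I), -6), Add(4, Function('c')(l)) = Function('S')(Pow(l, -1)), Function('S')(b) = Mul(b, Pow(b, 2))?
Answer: Rational(-1852528395, 5324) ≈ -3.4796e+5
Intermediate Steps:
Function('S')(b) = Pow(b, 3)
Function('c')(l) = Add(-4, Pow(l, -3)) (Function('c')(l) = Add(-4, Pow(Pow(l, -1), 3)) = Add(-4, Pow(l, -3)))
Function('f')(u, H) = Add(9, Mul(H, u))
Function('G')(I) = Add(12, Mul(-6, I))
Add(Function('f')(603, -577), Mul(-1, Function('G')(Function('c')(-22)))) = Add(Add(9, Mul(-577, 603)), Mul(-1, Add(12, Mul(-6, Add(-4, Pow(-22, -3)))))) = Add(Add(9, -347931), Mul(-1, Add(12, Mul(-6, Add(-4, Rational(-1, 10648)))))) = Add(-347922, Mul(-1, Add(12, Mul(-6, Rational(-42593, 10648))))) = Add(-347922, Mul(-1, Add(12, Rational(127779, 5324)))) = Add(-347922, Mul(-1, Rational(191667, 5324))) = Add(-347922, Rational(-191667, 5324)) = Rational(-1852528395, 5324)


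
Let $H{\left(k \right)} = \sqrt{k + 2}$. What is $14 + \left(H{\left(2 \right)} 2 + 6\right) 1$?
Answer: $24$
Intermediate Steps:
$H{\left(k \right)} = \sqrt{2 + k}$
$14 + \left(H{\left(2 \right)} 2 + 6\right) 1 = 14 + \left(\sqrt{2 + 2} \cdot 2 + 6\right) 1 = 14 + \left(\sqrt{4} \cdot 2 + 6\right) 1 = 14 + \left(2 \cdot 2 + 6\right) 1 = 14 + \left(4 + 6\right) 1 = 14 + 10 \cdot 1 = 14 + 10 = 24$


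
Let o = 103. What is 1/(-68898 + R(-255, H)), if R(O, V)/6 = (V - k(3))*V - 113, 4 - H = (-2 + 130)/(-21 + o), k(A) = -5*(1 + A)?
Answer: -1681/116405256 ≈ -1.4441e-5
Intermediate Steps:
k(A) = -5 - 5*A
H = 100/41 (H = 4 - (-2 + 130)/(-21 + 103) = 4 - 128/82 = 4 - 1*64/41 = 4 - 64/41 = 100/41 ≈ 2.4390)
R(O, V) = -678 + 6*V*(20 + V) (R(O, V) = 6*((V - (-5 - 5*3))*V - 113) = 6*((V - (-5 - 15))*V - 113) = 6*((V - 1*(-20))*V - 113) = 6*((V + 20)*V - 113) = 6*((20 + V)*V - 113) = 6*(V*(20 + V) - 113) = 6*(-113 + V*(20 + V)) = -678 + 6*V*(20 + V))
1/(-68898 + R(-255, H)) = 1/(-68898 + (-678 + 6*(100/41)² + 120*(100/41))) = 1/(-68898 + (-678 + 6*(10000/1681) + 12000/41)) = 1/(-68898 + (-678 + 60000/1681 + 12000/41)) = 1/(-68898 - 587718/1681) = 1/(-116405256/1681) = -1681/116405256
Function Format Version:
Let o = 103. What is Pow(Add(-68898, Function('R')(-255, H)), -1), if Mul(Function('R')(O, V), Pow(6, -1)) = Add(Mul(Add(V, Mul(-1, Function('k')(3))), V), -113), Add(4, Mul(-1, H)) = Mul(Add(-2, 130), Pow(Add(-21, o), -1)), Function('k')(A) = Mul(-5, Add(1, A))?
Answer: Rational(-1681, 116405256) ≈ -1.4441e-5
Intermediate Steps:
Function('k')(A) = Add(-5, Mul(-5, A))
H = Rational(100, 41) (H = Add(4, Mul(-1, Mul(Add(-2, 130), Pow(Add(-21, 103), -1)))) = Add(4, Mul(-1, Mul(128, Pow(82, -1)))) = Add(4, Mul(-1, Mul(128, Rational(1, 82)))) = Add(4, Mul(-1, Rational(64, 41))) = Add(4, Rational(-64, 41)) = Rational(100, 41) ≈ 2.4390)
Function('R')(O, V) = Add(-678, Mul(6, V, Add(20, V))) (Function('R')(O, V) = Mul(6, Add(Mul(Add(V, Mul(-1, Add(-5, Mul(-5, 3)))), V), -113)) = Mul(6, Add(Mul(Add(V, Mul(-1, Add(-5, -15))), V), -113)) = Mul(6, Add(Mul(Add(V, Mul(-1, -20)), V), -113)) = Mul(6, Add(Mul(Add(V, 20), V), -113)) = Mul(6, Add(Mul(Add(20, V), V), -113)) = Mul(6, Add(Mul(V, Add(20, V)), -113)) = Mul(6, Add(-113, Mul(V, Add(20, V)))) = Add(-678, Mul(6, V, Add(20, V))))
Pow(Add(-68898, Function('R')(-255, H)), -1) = Pow(Add(-68898, Add(-678, Mul(6, Pow(Rational(100, 41), 2)), Mul(120, Rational(100, 41)))), -1) = Pow(Add(-68898, Add(-678, Mul(6, Rational(10000, 1681)), Rational(12000, 41))), -1) = Pow(Add(-68898, Add(-678, Rational(60000, 1681), Rational(12000, 41))), -1) = Pow(Add(-68898, Rational(-587718, 1681)), -1) = Pow(Rational(-116405256, 1681), -1) = Rational(-1681, 116405256)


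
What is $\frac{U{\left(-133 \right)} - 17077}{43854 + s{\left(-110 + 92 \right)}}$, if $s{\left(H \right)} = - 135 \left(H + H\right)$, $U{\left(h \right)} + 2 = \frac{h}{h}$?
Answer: $- \frac{8539}{24357} \approx -0.35058$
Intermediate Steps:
$U{\left(h \right)} = -1$ ($U{\left(h \right)} = -2 + \frac{h}{h} = -2 + 1 = -1$)
$s{\left(H \right)} = - 270 H$ ($s{\left(H \right)} = - 135 \cdot 2 H = - 270 H$)
$\frac{U{\left(-133 \right)} - 17077}{43854 + s{\left(-110 + 92 \right)}} = \frac{-1 - 17077}{43854 - 270 \left(-110 + 92\right)} = - \frac{17078}{43854 - -4860} = - \frac{17078}{43854 + 4860} = - \frac{17078}{48714} = \left(-17078\right) \frac{1}{48714} = - \frac{8539}{24357}$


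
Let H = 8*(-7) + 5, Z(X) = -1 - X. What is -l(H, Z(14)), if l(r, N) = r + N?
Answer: 66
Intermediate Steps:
H = -51 (H = -56 + 5 = -51)
l(r, N) = N + r
-l(H, Z(14)) = -((-1 - 1*14) - 51) = -((-1 - 14) - 51) = -(-15 - 51) = -1*(-66) = 66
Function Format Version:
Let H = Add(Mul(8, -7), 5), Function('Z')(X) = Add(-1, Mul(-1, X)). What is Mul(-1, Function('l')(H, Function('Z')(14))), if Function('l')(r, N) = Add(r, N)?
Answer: 66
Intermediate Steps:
H = -51 (H = Add(-56, 5) = -51)
Function('l')(r, N) = Add(N, r)
Mul(-1, Function('l')(H, Function('Z')(14))) = Mul(-1, Add(Add(-1, Mul(-1, 14)), -51)) = Mul(-1, Add(Add(-1, -14), -51)) = Mul(-1, Add(-15, -51)) = Mul(-1, -66) = 66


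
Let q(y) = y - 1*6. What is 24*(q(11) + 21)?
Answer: 624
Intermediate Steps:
q(y) = -6 + y (q(y) = y - 6 = -6 + y)
24*(q(11) + 21) = 24*((-6 + 11) + 21) = 24*(5 + 21) = 24*26 = 624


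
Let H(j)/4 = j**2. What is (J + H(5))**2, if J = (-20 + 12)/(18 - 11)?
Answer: 478864/49 ≈ 9772.7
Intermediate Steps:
J = -8/7 ≈ -1.1429
H(j) = 4*j**2
(J + H(5))**2 = (-8/7 + 4*5**2)**2 = (-8/7 + 4*25)**2 = (-8/7 + 100)**2 = (692/7)**2 = 478864/49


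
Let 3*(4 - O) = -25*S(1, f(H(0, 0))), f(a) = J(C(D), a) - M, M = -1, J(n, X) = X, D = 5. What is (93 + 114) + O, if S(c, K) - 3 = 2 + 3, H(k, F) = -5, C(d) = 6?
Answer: 833/3 ≈ 277.67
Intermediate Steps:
f(a) = 1 + a (f(a) = a - 1*(-1) = a + 1 = 1 + a)
S(c, K) = 8 (S(c, K) = 3 + (2 + 3) = 3 + 5 = 8)
O = 212/3 (O = 4 - (-25)*8/3 = 4 - 1/3*(-200) = 4 + 200/3 = 212/3 ≈ 70.667)
(93 + 114) + O = (93 + 114) + 212/3 = 207 + 212/3 = 833/3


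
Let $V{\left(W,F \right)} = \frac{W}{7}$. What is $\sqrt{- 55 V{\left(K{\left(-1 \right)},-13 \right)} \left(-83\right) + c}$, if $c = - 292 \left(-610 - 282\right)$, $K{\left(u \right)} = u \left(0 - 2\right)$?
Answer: $\frac{\sqrt{12826646}}{7} \approx 511.63$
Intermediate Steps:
$K{\left(u \right)} = - 2 u$ ($K{\left(u \right)} = u \left(-2\right) = - 2 u$)
$V{\left(W,F \right)} = \frac{W}{7}$ ($V{\left(W,F \right)} = W \frac{1}{7} = \frac{W}{7}$)
$c = 260464$ ($c = \left(-292\right) \left(-892\right) = 260464$)
$\sqrt{- 55 V{\left(K{\left(-1 \right)},-13 \right)} \left(-83\right) + c} = \sqrt{- 55 \frac{\left(-2\right) \left(-1\right)}{7} \left(-83\right) + 260464} = \sqrt{- 55 \cdot \frac{1}{7} \cdot 2 \left(-83\right) + 260464} = \sqrt{\left(-55\right) \frac{2}{7} \left(-83\right) + 260464} = \sqrt{\left(- \frac{110}{7}\right) \left(-83\right) + 260464} = \sqrt{\frac{9130}{7} + 260464} = \sqrt{\frac{1832378}{7}} = \frac{\sqrt{12826646}}{7}$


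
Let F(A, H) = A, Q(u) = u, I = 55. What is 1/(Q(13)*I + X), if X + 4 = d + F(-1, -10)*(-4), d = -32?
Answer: 1/683 ≈ 0.0014641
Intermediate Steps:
X = -32 (X = -4 + (-32 - 1*(-4)) = -4 + (-32 + 4) = -4 - 28 = -32)
1/(Q(13)*I + X) = 1/(13*55 - 32) = 1/(715 - 32) = 1/683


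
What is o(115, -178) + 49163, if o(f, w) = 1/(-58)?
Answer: 2851453/58 ≈ 49163.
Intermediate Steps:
o(f, w) = -1/58
o(115, -178) + 49163 = -1/58 + 49163 = 2851453/58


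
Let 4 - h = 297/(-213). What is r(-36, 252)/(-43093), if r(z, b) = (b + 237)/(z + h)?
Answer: 34719/93641089 ≈ 0.00037077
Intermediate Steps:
h = 383/71 (h = 4 - 297/(-213) = 4 - 297*(-1)/213 = 4 - 1*(-99/71) = 4 + 99/71 = 383/71 ≈ 5.3944)
r(z, b) = (237 + b)/(383/71 + z) (r(z, b) = (b + 237)/(z + 383/71) = (237 + b)/(383/71 + z))
r(-36, 252)/(-43093) = (71*(237 + 252)/(383 + 71*(-36)))/(-43093) = (71*489/(383 - 2556))*(-1/43093) = (71*489/(-2173))*(-1/43093) = (71*(-1/2173)*489)*(-1/43093) = -34719/2173*(-1/43093) = 34719/93641089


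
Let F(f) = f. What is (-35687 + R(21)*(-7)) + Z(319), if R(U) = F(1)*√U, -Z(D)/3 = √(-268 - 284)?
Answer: -35687 - 7*√21 - 6*I*√138 ≈ -35719.0 - 70.484*I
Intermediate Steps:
Z(D) = -6*I*√138 (Z(D) = -3*√(-268 - 284) = -6*I*√138)
R(U) = √U (R(U) = 1*√U = √U)
(-35687 + R(21)*(-7)) + Z(319) = (-35687 + √21*(-7)) - 6*I*√138 = (-35687 - 7*√21) - 6*I*√138 = -35687 - 7*√21 - 6*I*√138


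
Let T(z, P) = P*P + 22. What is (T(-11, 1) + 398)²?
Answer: 177241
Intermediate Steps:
T(z, P) = 22 + P² (T(z, P) = P² + 22 = 22 + P²)
(T(-11, 1) + 398)² = ((22 + 1²) + 398)² = ((22 + 1) + 398)² = (23 + 398)² = 421² = 177241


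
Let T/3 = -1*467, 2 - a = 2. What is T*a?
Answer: 0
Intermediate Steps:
a = 0 (a = 2 - 1*2 = 2 - 2 = 0)
T = -1401 (T = 3*(-1*467) = 3*(-467) = -1401)
T*a = -1401*0 = 0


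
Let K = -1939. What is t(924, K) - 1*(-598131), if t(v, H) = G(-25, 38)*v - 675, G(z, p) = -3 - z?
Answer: 617784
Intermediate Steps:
t(v, H) = -675 + 22*v (t(v, H) = (-3 - 1*(-25))*v - 675 = (-3 + 25)*v - 675 = 22*v - 675 = -675 + 22*v)
t(924, K) - 1*(-598131) = (-675 + 22*924) - 1*(-598131) = (-675 + 20328) + 598131 = 19653 + 598131 = 617784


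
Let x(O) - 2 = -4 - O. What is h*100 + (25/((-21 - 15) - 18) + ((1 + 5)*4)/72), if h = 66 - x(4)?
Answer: 388793/54 ≈ 7199.9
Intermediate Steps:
x(O) = -2 - O (x(O) = 2 + (-4 - O) = -2 - O)
h = 72 (h = 66 - (-2 - 1*4) = 66 - (-2 - 4) = 66 - 1*(-6) = 66 + 6 = 72)
h*100 + (25/((-21 - 15) - 18) + ((1 + 5)*4)/72) = 72*100 + (25/((-21 - 15) - 18) + ((1 + 5)*4)/72) = 7200 + (25/(-36 - 18) + (6*4)*(1/72)) = 7200 + (25/(-54) + 24*(1/72)) = 7200 + (25*(-1/54) + ⅓) = 7200 + (-25/54 + ⅓) = 7200 - 7/54 = 388793/54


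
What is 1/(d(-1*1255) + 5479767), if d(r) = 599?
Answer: 1/5480366 ≈ 1.8247e-7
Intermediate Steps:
1/(d(-1*1255) + 5479767) = 1/(599 + 5479767) = 1/5480366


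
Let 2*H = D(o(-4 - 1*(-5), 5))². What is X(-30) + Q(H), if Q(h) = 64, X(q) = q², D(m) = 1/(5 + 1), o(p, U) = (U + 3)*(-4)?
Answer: 964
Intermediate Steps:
o(p, U) = -12 - 4*U (o(p, U) = (3 + U)*(-4) = -12 - 4*U)
D(m) = ⅙ (D(m) = 1/6 = ⅙)
H = 1/72 (H = (⅙)²/2 = (½)*(1/36) = 1/72 ≈ 0.013889)
X(-30) + Q(H) = (-30)² + 64 = 900 + 64 = 964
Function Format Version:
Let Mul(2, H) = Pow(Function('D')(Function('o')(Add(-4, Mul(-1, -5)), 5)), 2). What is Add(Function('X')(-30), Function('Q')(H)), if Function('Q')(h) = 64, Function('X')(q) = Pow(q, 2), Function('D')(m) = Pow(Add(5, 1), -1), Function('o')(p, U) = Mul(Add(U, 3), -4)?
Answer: 964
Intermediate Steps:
Function('o')(p, U) = Add(-12, Mul(-4, U)) (Function('o')(p, U) = Mul(Add(3, U), -4) = Add(-12, Mul(-4, U)))
Function('D')(m) = Rational(1, 6) (Function('D')(m) = Pow(6, -1) = Rational(1, 6))
H = Rational(1, 72) (H = Mul(Rational(1, 2), Pow(Rational(1, 6), 2)) = Mul(Rational(1, 2), Rational(1, 36)) = Rational(1, 72) ≈ 0.013889)
Add(Function('X')(-30), Function('Q')(H)) = Add(Pow(-30, 2), 64) = Add(900, 64) = 964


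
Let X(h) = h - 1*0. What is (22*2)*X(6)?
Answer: 264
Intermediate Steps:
X(h) = h (X(h) = h + 0 = h)
(22*2)*X(6) = (22*2)*6 = 44*6 = 264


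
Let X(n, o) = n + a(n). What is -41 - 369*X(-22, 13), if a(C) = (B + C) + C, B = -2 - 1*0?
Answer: 25051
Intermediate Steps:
B = -2 (B = -2 + 0 = -2)
a(C) = -2 + 2*C (a(C) = (-2 + C) + C = -2 + 2*C)
X(n, o) = -2 + 3*n (X(n, o) = n + (-2 + 2*n) = -2 + 3*n)
-41 - 369*X(-22, 13) = -41 - 369*(-2 + 3*(-22)) = -41 - 369*(-2 - 66) = -41 - 369*(-68) = -41 + 25092 = 25051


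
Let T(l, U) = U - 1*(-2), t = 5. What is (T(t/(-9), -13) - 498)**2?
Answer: 259081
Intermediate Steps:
T(l, U) = 2 + U (T(l, U) = U + 2 = 2 + U)
(T(t/(-9), -13) - 498)**2 = ((2 - 13) - 498)**2 = (-11 - 498)**2 = (-509)**2 = 259081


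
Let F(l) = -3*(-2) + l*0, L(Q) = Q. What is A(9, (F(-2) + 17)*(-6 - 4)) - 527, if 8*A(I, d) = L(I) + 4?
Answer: -4203/8 ≈ -525.38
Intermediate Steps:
F(l) = 6 (F(l) = 6 + 0 = 6)
A(I, d) = 1/2 + I/8 (A(I, d) = (I + 4)/8 = (4 + I)/8 = 1/2 + I/8)
A(9, (F(-2) + 17)*(-6 - 4)) - 527 = (1/2 + (1/8)*9) - 527 = (1/2 + 9/8) - 527 = 13/8 - 527 = -4203/8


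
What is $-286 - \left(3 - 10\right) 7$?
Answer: $-237$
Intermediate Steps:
$-286 - \left(3 - 10\right) 7 = -286 - \left(-7\right) 7 = -286 - -49 = -286 + 49 = -237$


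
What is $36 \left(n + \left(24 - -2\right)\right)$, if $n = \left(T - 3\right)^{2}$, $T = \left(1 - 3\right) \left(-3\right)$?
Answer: $1260$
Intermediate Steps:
$T = 6$ ($T = \left(1 - 3\right) \left(-3\right) = \left(-2\right) \left(-3\right) = 6$)
$n = 9$ ($n = \left(6 - 3\right)^{2} = 3^{2} = 9$)
$36 \left(n + \left(24 - -2\right)\right) = 36 \left(9 + \left(24 - -2\right)\right) = 36 \left(9 + \left(24 + 2\right)\right) = 36 \left(9 + 26\right) = 36 \cdot 35 = 1260$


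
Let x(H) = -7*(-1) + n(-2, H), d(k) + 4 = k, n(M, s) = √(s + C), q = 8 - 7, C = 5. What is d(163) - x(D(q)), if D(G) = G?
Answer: 152 - √6 ≈ 149.55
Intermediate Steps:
q = 1
n(M, s) = √(5 + s) (n(M, s) = √(s + 5) = √(5 + s))
d(k) = -4 + k
x(H) = 7 + √(5 + H) (x(H) = -7*(-1) + √(5 + H) = 7 + √(5 + H))
d(163) - x(D(q)) = (-4 + 163) - (7 + √(5 + 1)) = 159 - (7 + √6) = 159 + (-7 - √6) = 152 - √6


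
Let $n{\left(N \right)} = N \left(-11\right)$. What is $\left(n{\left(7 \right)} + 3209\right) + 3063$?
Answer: $6195$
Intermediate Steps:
$n{\left(N \right)} = - 11 N$
$\left(n{\left(7 \right)} + 3209\right) + 3063 = \left(\left(-11\right) 7 + 3209\right) + 3063 = \left(-77 + 3209\right) + 3063 = 3132 + 3063 = 6195$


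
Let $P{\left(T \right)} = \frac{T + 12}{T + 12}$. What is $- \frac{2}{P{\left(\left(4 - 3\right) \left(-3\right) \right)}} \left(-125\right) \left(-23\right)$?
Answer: $-5750$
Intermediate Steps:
$P{\left(T \right)} = 1$ ($P{\left(T \right)} = \frac{12 + T}{12 + T} = 1$)
$- \frac{2}{P{\left(\left(4 - 3\right) \left(-3\right) \right)}} \left(-125\right) \left(-23\right) = - \frac{2}{1} \left(-125\right) \left(-23\right) = \left(-2\right) 1 \left(-125\right) \left(-23\right) = \left(-2\right) \left(-125\right) \left(-23\right) = 250 \left(-23\right) = -5750$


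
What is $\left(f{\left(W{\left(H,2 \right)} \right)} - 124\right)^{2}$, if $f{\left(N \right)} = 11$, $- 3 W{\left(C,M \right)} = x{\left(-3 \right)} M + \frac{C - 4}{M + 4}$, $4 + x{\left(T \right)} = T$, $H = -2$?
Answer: $12769$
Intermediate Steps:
$x{\left(T \right)} = -4 + T$
$W{\left(C,M \right)} = \frac{7 M}{3} - \frac{-4 + C}{3 \left(4 + M\right)}$ ($W{\left(C,M \right)} = - \frac{\left(-4 - 3\right) M + \frac{C - 4}{M + 4}}{3} = - \frac{- 7 M + \frac{-4 + C}{4 + M}}{3} = \frac{7 M}{3} - \frac{-4 + C}{3 \left(4 + M\right)}$)
$\left(f{\left(W{\left(H,2 \right)} \right)} - 124\right)^{2} = \left(11 - 124\right)^{2} = \left(-113\right)^{2} = 12769$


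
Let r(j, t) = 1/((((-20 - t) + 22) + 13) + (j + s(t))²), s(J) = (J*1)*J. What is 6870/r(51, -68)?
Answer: 150148713960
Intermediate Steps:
s(J) = J² (s(J) = J*J = J²)
r(j, t) = 1/(15 + (j + t²)² - t) (r(j, t) = 1/((((-20 - t) + 22) + 13) + (j + t²)²) = 1/(((2 - t) + 13) + (j + t²)²) = 1/((15 - t) + (j + t²)²) = 1/(15 + (j + t²)² - t))
6870/r(51, -68) = 6870/(1/(15 + (51 + (-68)²)² - 1*(-68))) = 6870/(1/(15 + (51 + 4624)² + 68)) = 6870/(1/(15 + 4675² + 68)) = 6870/(1/(15 + 21855625 + 68)) = 6870/(1/21855708) = 6870*21855708 = 150148713960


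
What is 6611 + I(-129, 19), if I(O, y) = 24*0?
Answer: 6611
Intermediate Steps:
I(O, y) = 0
6611 + I(-129, 19) = 6611 + 0 = 6611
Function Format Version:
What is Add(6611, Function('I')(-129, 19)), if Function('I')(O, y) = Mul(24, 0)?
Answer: 6611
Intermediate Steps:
Function('I')(O, y) = 0
Add(6611, Function('I')(-129, 19)) = Add(6611, 0) = 6611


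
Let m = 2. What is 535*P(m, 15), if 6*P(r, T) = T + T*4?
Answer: 13375/2 ≈ 6687.5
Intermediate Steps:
P(r, T) = 5*T/6 (P(r, T) = (T + T*4)/6 = (T + 4*T)/6 = (5*T)/6 = 5*T/6)
535*P(m, 15) = 535*((5/6)*15) = 535*(25/2) = 13375/2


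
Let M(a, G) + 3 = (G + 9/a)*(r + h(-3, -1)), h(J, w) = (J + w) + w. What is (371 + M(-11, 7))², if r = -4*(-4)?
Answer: 190096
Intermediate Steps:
r = 16
h(J, w) = J + 2*w
M(a, G) = -3 + 11*G + 99/a (M(a, G) = -3 + (G + 9/a)*(16 + (-3 + 2*(-1))) = -3 + (G + 9/a)*(16 + (-3 - 2)) = -3 + (G + 9/a)*(16 - 5) = -3 + (G + 9/a)*11 = -3 + (11*G + 99/a) = -3 + 11*G + 99/a)
(371 + M(-11, 7))² = (371 + (-3 + 11*7 + 99/(-11)))² = (371 + (-3 + 77 + 99*(-1/11)))² = (371 + (-3 + 77 - 9))² = (371 + 65)² = 436² = 190096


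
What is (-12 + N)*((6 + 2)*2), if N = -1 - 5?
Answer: -288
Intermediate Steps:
N = -6
(-12 + N)*((6 + 2)*2) = (-12 - 6)*((6 + 2)*2) = -144*2 = -18*16 = -288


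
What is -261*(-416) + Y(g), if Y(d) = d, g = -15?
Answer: 108561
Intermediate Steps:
-261*(-416) + Y(g) = -261*(-416) - 15 = 108576 - 15 = 108561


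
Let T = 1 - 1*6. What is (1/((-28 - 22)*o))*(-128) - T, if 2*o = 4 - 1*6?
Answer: 61/25 ≈ 2.4400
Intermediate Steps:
T = -5 (T = 1 - 6 = -5)
o = -1 (o = (4 - 1*6)/2 = (4 - 6)/2 = (1/2)*(-2) = -1)
(1/((-28 - 22)*o))*(-128) - T = (1/(-28 - 22*(-1)))*(-128) - 1*(-5) = (-1/(-50))*(-128) + 5 = -1/50*(-1)*(-128) + 5 = (1/50)*(-128) + 5 = -64/25 + 5 = 61/25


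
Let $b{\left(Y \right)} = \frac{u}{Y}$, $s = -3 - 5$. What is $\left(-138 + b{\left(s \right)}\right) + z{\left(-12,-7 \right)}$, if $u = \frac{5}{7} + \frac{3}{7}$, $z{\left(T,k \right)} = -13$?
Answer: $- \frac{1058}{7} \approx -151.14$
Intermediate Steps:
$s = -8$
$u = \frac{8}{7}$ ($u = 5 \cdot \frac{1}{7} + 3 \cdot \frac{1}{7} = \frac{5}{7} + \frac{3}{7} = \frac{8}{7} \approx 1.1429$)
$b{\left(Y \right)} = \frac{8}{7 Y}$
$\left(-138 + b{\left(s \right)}\right) + z{\left(-12,-7 \right)} = \left(-138 + \frac{8}{7 \left(-8\right)}\right) - 13 = \left(-138 + \frac{8}{7} \left(- \frac{1}{8}\right)\right) - 13 = \left(-138 - \frac{1}{7}\right) - 13 = - \frac{967}{7} - 13 = - \frac{1058}{7}$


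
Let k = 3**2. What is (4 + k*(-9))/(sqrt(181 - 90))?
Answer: -11*sqrt(91)/13 ≈ -8.0718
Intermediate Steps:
k = 9
(4 + k*(-9))/(sqrt(181 - 90)) = (4 + 9*(-9))/(sqrt(181 - 90)) = (4 - 81)/(sqrt(91)) = -11*sqrt(91)/13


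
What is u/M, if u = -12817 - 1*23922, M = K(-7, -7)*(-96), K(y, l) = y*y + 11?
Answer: 36739/5760 ≈ 6.3783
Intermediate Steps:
K(y, l) = 11 + y² (K(y, l) = y² + 11 = 11 + y²)
M = -5760 (M = (11 + (-7)²)*(-96) = (11 + 49)*(-96) = 60*(-96) = -5760)
u = -36739 (u = -12817 - 23922 = -36739)
u/M = -36739/(-5760) = -36739*(-1/5760) = 36739/5760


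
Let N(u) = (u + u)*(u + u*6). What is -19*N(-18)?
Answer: -86184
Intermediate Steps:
N(u) = 14*u**2 (N(u) = (2*u)*(u + 6*u) = (2*u)*(7*u) = 14*u**2)
-19*N(-18) = -266*(-18)**2 = -266*324 = -19*4536 = -86184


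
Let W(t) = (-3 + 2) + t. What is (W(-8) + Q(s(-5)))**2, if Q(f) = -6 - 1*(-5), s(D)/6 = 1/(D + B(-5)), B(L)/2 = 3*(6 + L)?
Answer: 100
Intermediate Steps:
W(t) = -1 + t
B(L) = 36 + 6*L (B(L) = 2*(3*(6 + L)) = 2*(18 + 3*L) = 36 + 6*L)
s(D) = 6/(6 + D) (s(D) = 6/(D + (36 + 6*(-5))) = 6/(D + (36 - 30)) = 6/(D + 6) = 6/(6 + D))
Q(f) = -1 (Q(f) = -6 + 5 = -1)
(W(-8) + Q(s(-5)))**2 = ((-1 - 8) - 1)**2 = (-9 - 1)**2 = (-10)**2 = 100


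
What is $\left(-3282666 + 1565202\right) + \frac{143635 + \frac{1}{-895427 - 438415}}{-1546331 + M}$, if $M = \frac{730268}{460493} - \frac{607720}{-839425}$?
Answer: $- \frac{24896374651050808705445499559}{14496008827287848359626} \approx -1.7175 \cdot 10^{6}$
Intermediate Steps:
$M = \frac{16233745852}{7028169755}$ ($M = 730268 \cdot \frac{1}{460493} - - \frac{121544}{167885} = \frac{66388}{41863} + \frac{121544}{167885} = \frac{16233745852}{7028169755} \approx 2.3098$)
$\left(-3282666 + 1565202\right) + \frac{143635 + \frac{1}{-895427 - 438415}}{-1546331 + M} = \left(-3282666 + 1565202\right) + \frac{143635 + \frac{1}{-895427 - 438415}}{-1546331 + \frac{16233745852}{7028169755}} = -1717464 + \frac{143635 + \frac{1}{-1333842}}{- \frac{10867860531673053}{7028169755}} = -1717464 + \left(143635 - \frac{1}{1333842}\right) \left(- \frac{7028169755}{10867860531673053}\right) = -1717464 + \frac{191586395669}{1333842} \left(- \frac{7028169755}{10867860531673053}\right) = -1717464 - \frac{1346501711510328791095}{14496008827287848359626} = - \frac{24896374651050808705445499559}{14496008827287848359626}$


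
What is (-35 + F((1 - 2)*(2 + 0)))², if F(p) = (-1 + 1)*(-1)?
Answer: 1225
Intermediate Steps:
F(p) = 0 (F(p) = 0*(-1) = 0)
(-35 + F((1 - 2)*(2 + 0)))² = (-35 + 0)² = (-35)² = 1225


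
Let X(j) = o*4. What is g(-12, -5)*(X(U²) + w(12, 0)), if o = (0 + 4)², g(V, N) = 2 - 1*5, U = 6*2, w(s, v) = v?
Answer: -192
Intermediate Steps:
U = 12
g(V, N) = -3 (g(V, N) = 2 - 5 = -3)
o = 16 (o = 4² = 16)
X(j) = 64 (X(j) = 16*4 = 64)
g(-12, -5)*(X(U²) + w(12, 0)) = -3*(64 + 0) = -3*64 = -192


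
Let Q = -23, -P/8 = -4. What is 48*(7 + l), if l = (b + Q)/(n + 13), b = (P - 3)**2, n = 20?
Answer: 16784/11 ≈ 1525.8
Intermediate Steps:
P = 32 (P = -8*(-4) = 32)
b = 841 (b = (32 - 3)**2 = 29**2 = 841)
l = 818/33 (l = (841 - 23)/(20 + 13) = 818/33 ≈ 24.788)
48*(7 + l) = 48*(7 + 818/33) = 48*(1049/33) = 16784/11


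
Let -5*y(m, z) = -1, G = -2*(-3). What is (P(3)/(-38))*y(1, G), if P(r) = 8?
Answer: -4/95 ≈ -0.042105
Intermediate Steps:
G = 6
y(m, z) = ⅕ (y(m, z) = -⅕*(-1) = ⅕)
(P(3)/(-38))*y(1, G) = (8/(-38))*(⅕) = (8*(-1/38))*(⅕) = -4/19*⅕ = -4/95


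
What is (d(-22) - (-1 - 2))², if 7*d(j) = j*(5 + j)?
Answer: 156025/49 ≈ 3184.2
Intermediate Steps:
d(j) = j*(5 + j)/7 (d(j) = (j*(5 + j))/7 = j*(5 + j)/7)
(d(-22) - (-1 - 2))² = ((⅐)*(-22)*(5 - 22) - (-1 - 2))² = ((⅐)*(-22)*(-17) - 1*(-3))² = (374/7 + 3)² = (395/7)² = 156025/49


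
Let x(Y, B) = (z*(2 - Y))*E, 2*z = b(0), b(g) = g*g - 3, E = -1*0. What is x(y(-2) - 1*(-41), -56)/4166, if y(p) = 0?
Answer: 0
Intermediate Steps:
E = 0
b(g) = -3 + g**2 (b(g) = g**2 - 3 = -3 + g**2)
z = -3/2 (z = (-3 + 0**2)/2 = (-3 + 0)/2 = (1/2)*(-3) = -3/2 ≈ -1.5000)
x(Y, B) = 0 (x(Y, B) = -3*(2 - Y)/2*0 = (-3 + 3*Y/2)*0 = 0)
x(y(-2) - 1*(-41), -56)/4166 = 0/4166 = 0*(1/4166) = 0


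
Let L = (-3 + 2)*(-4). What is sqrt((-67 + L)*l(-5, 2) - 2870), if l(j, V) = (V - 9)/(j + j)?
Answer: I*sqrt(291410)/10 ≈ 53.982*I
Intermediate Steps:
L = 4 (L = -1*(-4) = 4)
l(j, V) = (-9 + V)/(2*j) (l(j, V) = (-9 + V)/((2*j)) = (-9 + V)*(1/(2*j)) = (-9 + V)/(2*j))
sqrt((-67 + L)*l(-5, 2) - 2870) = sqrt((-67 + 4)*((1/2)*(-9 + 2)/(-5)) - 2870) = sqrt(-63*(-1)*(-7)/(2*5) - 2870) = sqrt(-63*7/10 - 2870) = sqrt(-441/10 - 2870) = sqrt(-29141/10) = I*sqrt(291410)/10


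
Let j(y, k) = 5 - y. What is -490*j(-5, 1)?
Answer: -4900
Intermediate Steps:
-490*j(-5, 1) = -490*(5 - 1*(-5)) = -490*(5 + 5) = -490*10 = -4900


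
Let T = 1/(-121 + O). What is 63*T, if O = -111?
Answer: -63/232 ≈ -0.27155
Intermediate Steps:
T = -1/232 (T = 1/(-121 - 111) = 1/(-232) = -1/232 ≈ -0.0043103)
63*T = 63*(-1/232) = -63/232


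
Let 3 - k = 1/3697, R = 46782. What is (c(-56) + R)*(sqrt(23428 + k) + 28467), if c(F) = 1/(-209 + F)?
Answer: 352911917943/265 + 37191687*sqrt(35583380998)/979705 ≈ 1.3389e+9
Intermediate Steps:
k = 11090/3697 (k = 3 - 1/3697 = 11090/3697 ≈ 2.9997)
(c(-56) + R)*(sqrt(23428 + k) + 28467) = (1/(-209 - 56) + 46782)*(sqrt(23428 + 11090/3697) + 28467) = (1/(-265) + 46782)*(sqrt(86624406/3697) + 28467) = (-1/265 + 46782)*(3*sqrt(35583380998)/3697 + 28467) = 12397229*(28467 + 3*sqrt(35583380998)/3697)/265 = 352911917943/265 + 37191687*sqrt(35583380998)/979705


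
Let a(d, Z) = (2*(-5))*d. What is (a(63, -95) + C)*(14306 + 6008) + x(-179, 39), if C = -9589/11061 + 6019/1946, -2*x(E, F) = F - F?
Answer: -19606853430565/1537479 ≈ -1.2753e+7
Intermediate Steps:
x(E, F) = 0 (x(E, F) = -(F - F)/2 = -½*0 = 0)
C = 47915965/21524706 (C = -9589*1/11061 + 6019*(1/1946) = -9589/11061 + 6019/1946 = 47915965/21524706 ≈ 2.2261)
a(d, Z) = -10*d
(a(63, -95) + C)*(14306 + 6008) + x(-179, 39) = (-10*63 + 47915965/21524706)*(14306 + 6008) + 0 = (-630 + 47915965/21524706)*20314 + 0 = -13512648815/21524706*20314 + 0 = -19606853430565/1537479 + 0 = -19606853430565/1537479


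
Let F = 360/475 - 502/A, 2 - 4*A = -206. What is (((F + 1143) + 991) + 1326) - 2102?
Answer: 3332287/2470 ≈ 1349.1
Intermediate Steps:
A = 52 (A = ½ - ¼*(-206) = ½ + 103/2 = 52)
F = -21973/2470 (F = 360/475 - 502/52 = 360*(1/475) - 502*1/52 = 72/95 - 251/26 = -21973/2470 ≈ -8.8960)
(((F + 1143) + 991) + 1326) - 2102 = (((-21973/2470 + 1143) + 991) + 1326) - 2102 = ((2801237/2470 + 991) + 1326) - 2102 = (5249007/2470 + 1326) - 2102 = 8524227/2470 - 2102 = 3332287/2470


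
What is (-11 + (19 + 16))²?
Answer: 576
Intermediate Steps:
(-11 + (19 + 16))² = (-11 + 35)² = 24² = 576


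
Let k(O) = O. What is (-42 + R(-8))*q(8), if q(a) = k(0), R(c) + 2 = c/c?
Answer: 0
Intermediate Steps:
R(c) = -1 (R(c) = -2 + c/c = -2 + 1 = -1)
q(a) = 0
(-42 + R(-8))*q(8) = (-42 - 1)*0 = -43*0 = 0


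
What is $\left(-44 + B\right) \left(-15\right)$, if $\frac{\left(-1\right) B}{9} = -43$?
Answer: $-5145$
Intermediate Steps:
$B = 387$ ($B = \left(-9\right) \left(-43\right) = 387$)
$\left(-44 + B\right) \left(-15\right) = \left(-44 + 387\right) \left(-15\right) = 343 \left(-15\right) = -5145$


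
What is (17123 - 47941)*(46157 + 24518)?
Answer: -2178062150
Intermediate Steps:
(17123 - 47941)*(46157 + 24518) = -30818*70675 = -2178062150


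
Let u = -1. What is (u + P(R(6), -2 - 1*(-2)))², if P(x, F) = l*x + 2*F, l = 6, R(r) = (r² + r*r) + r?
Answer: 218089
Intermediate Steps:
R(r) = r + 2*r² (R(r) = (r² + r²) + r = 2*r² + r = r + 2*r²)
P(x, F) = 2*F + 6*x (P(x, F) = 6*x + 2*F = 2*F + 6*x)
(u + P(R(6), -2 - 1*(-2)))² = (-1 + (2*(-2 - 1*(-2)) + 6*(6*(1 + 2*6))))² = (-1 + (2*(-2 + 2) + 6*(6*(1 + 12))))² = (-1 + (2*0 + 6*(6*13)))² = (-1 + (0 + 6*78))² = (-1 + (0 + 468))² = (-1 + 468)² = 467² = 218089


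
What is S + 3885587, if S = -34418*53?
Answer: 2061433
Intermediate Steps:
S = -1824154
S + 3885587 = -1824154 + 3885587 = 2061433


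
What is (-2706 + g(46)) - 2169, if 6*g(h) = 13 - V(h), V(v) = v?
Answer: -9761/2 ≈ -4880.5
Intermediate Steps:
g(h) = 13/6 - h/6 (g(h) = (13 - h)/6 = 13/6 - h/6)
(-2706 + g(46)) - 2169 = (-2706 + (13/6 - 1/6*46)) - 2169 = (-2706 + (13/6 - 23/3)) - 2169 = (-2706 - 11/2) - 2169 = -5423/2 - 2169 = -9761/2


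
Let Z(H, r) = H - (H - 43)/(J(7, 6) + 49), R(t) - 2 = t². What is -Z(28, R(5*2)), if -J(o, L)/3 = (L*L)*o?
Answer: -19781/707 ≈ -27.979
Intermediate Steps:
J(o, L) = -3*o*L² (J(o, L) = -3*L*L*o = -3*L²*o = -3*o*L²)
R(t) = 2 + t²
Z(H, r) = -43/707 + 708*H/707 (Z(H, r) = H - (H - 43)/(-3*7*6² + 49) = H - (-43 + H)/(-3*7*36 + 49) = H - (-43 + H)/(-756 + 49) = H - (-43 + H)/(-707) = H - (-43 + H)*(-1)/707 = H - (43/707 - H/707) = H + (-43/707 + H/707) = -43/707 + 708*H/707)
-Z(28, R(5*2)) = -(-43/707 + (708/707)*28) = -(-43/707 + 2832/101) = -1*19781/707 = -19781/707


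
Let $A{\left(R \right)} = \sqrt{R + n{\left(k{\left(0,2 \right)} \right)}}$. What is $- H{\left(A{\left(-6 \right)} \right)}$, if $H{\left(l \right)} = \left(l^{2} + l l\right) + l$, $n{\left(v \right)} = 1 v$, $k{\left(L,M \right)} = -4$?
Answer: $20 - i \sqrt{10} \approx 20.0 - 3.1623 i$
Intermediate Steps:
$n{\left(v \right)} = v$
$A{\left(R \right)} = \sqrt{-4 + R}$ ($A{\left(R \right)} = \sqrt{R - 4} = \sqrt{-4 + R}$)
$H{\left(l \right)} = l + 2 l^{2}$ ($H{\left(l \right)} = \left(l^{2} + l^{2}\right) + l = 2 l^{2} + l = l + 2 l^{2}$)
$- H{\left(A{\left(-6 \right)} \right)} = - \sqrt{-4 - 6} \left(1 + 2 \sqrt{-4 - 6}\right) = - \sqrt{-10} \left(1 + 2 \sqrt{-10}\right) = - i \sqrt{10} \left(1 + 2 i \sqrt{10}\right)$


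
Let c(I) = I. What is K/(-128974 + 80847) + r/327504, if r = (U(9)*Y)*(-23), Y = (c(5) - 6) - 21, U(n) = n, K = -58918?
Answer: 3252508505/2626964168 ≈ 1.2381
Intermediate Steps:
Y = -22 (Y = (5 - 6) - 21 = -1 - 21 = -22)
r = 4554 (r = (9*(-22))*(-23) = -198*(-23) = 4554)
K/(-128974 + 80847) + r/327504 = -58918/(-128974 + 80847) + 4554/327504 = -58918/(-48127) + 4554*(1/327504) = -58918*(-1/48127) + 759/54584 = 58918/48127 + 759/54584 = 3252508505/2626964168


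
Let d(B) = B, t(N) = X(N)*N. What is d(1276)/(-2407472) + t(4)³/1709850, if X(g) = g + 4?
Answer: 9588284237/514551999900 ≈ 0.018634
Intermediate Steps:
X(g) = 4 + g
t(N) = N*(4 + N) (t(N) = (4 + N)*N = N*(4 + N))
d(1276)/(-2407472) + t(4)³/1709850 = 1276/(-2407472) + (4*(4 + 4))³/1709850 = 1276*(-1/2407472) + (4*8)³*(1/1709850) = -319/601868 + 32³*(1/1709850) = -319/601868 + 32768*(1/1709850) = -319/601868 + 16384/854925 = 9588284237/514551999900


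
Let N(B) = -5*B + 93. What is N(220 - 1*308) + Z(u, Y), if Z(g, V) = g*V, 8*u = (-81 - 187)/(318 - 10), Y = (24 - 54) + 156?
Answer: 22849/44 ≈ 519.29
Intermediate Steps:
N(B) = 93 - 5*B
Y = 126 (Y = -30 + 156 = 126)
u = -67/616 (u = ((-81 - 187)/(318 - 10))/8 = (-268/308)/8 = (-268*1/308)/8 = (⅛)*(-67/77) = -67/616 ≈ -0.10877)
Z(g, V) = V*g
N(220 - 1*308) + Z(u, Y) = (93 - 5*(220 - 1*308)) + 126*(-67/616) = (93 - 5*(220 - 308)) - 603/44 = (93 - 5*(-88)) - 603/44 = (93 + 440) - 603/44 = 533 - 603/44 = 22849/44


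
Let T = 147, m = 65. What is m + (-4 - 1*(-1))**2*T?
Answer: 1388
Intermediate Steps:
m + (-4 - 1*(-1))**2*T = 65 + (-4 - 1*(-1))**2*147 = 65 + (-4 + 1)**2*147 = 65 + (-3)**2*147 = 65 + 9*147 = 65 + 1323 = 1388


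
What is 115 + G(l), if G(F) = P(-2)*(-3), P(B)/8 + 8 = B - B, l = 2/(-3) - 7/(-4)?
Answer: 307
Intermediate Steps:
l = 13/12 (l = 2*(-1/3) - 7*(-1/4) = -2/3 + 7/4 = 13/12 ≈ 1.0833)
P(B) = -64 (P(B) = -64 + 8*(B - B) = -64 + 8*0 = -64 + 0 = -64)
G(F) = 192 (G(F) = -64*(-3) = 192)
115 + G(l) = 115 + 192 = 307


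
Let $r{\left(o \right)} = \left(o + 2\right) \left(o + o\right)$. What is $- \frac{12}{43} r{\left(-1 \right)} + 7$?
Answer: $\frac{325}{43} \approx 7.5581$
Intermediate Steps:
$r{\left(o \right)} = 2 o \left(2 + o\right)$ ($r{\left(o \right)} = \left(2 + o\right) 2 o = 2 o \left(2 + o\right)$)
$- \frac{12}{43} r{\left(-1 \right)} + 7 = - \frac{12}{43} \cdot 2 \left(-1\right) \left(2 - 1\right) + 7 = \left(-12\right) \frac{1}{43} \cdot 2 \left(-1\right) 1 + 7 = \left(- \frac{12}{43}\right) \left(-2\right) + 7 = \frac{24}{43} + 7 = \frac{325}{43}$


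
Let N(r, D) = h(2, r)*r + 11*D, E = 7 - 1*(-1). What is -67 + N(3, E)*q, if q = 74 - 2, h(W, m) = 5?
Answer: 7349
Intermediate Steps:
q = 72
E = 8 (E = 7 + 1 = 8)
N(r, D) = 5*r + 11*D
-67 + N(3, E)*q = -67 + (5*3 + 11*8)*72 = -67 + (15 + 88)*72 = -67 + 103*72 = -67 + 7416 = 7349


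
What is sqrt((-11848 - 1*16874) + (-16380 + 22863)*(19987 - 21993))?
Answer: 6*I*sqrt(362045) ≈ 3610.2*I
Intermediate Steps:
sqrt((-11848 - 1*16874) + (-16380 + 22863)*(19987 - 21993)) = sqrt((-11848 - 16874) + 6483*(-2006)) = sqrt(-28722 - 13004898) = sqrt(-13033620) = 6*I*sqrt(362045)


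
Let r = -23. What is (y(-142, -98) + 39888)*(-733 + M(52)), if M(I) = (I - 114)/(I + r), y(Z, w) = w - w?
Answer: -850372272/29 ≈ -2.9323e+7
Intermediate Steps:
y(Z, w) = 0
M(I) = (-114 + I)/(-23 + I) (M(I) = (I - 114)/(I - 23) = (-114 + I)/(-23 + I))
(y(-142, -98) + 39888)*(-733 + M(52)) = (0 + 39888)*(-733 + (-114 + 52)/(-23 + 52)) = 39888*(-733 - 62/29) = 39888*(-21319/29) = -850372272/29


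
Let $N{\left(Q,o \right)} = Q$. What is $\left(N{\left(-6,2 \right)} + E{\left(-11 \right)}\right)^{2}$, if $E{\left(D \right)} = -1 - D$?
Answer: $16$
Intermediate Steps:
$\left(N{\left(-6,2 \right)} + E{\left(-11 \right)}\right)^{2} = \left(-6 - -10\right)^{2} = \left(-6 + \left(-1 + 11\right)\right)^{2} = \left(-6 + 10\right)^{2} = 4^{2} = 16$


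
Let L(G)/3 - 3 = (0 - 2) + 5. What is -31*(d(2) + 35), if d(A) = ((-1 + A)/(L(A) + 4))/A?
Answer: -47771/44 ≈ -1085.7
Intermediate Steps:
L(G) = 18 (L(G) = 9 + 3*((0 - 2) + 5) = 9 + 3*(-2 + 5) = 9 + 3*3 = 9 + 9 = 18)
d(A) = (-1/22 + A/22)/A (d(A) = ((-1 + A)/(18 + 4))/A = ((-1 + A)/22)/A = ((-1 + A)*(1/22))/A = (-1/22 + A/22)/A)
-31*(d(2) + 35) = -31*((1/22)*(-1 + 2)/2 + 35) = -31*((1/22)*(½)*1 + 35) = -31*(1/44 + 35) = -31*1541/44 = -47771/44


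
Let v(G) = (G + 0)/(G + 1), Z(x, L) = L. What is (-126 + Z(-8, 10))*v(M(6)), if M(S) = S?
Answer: -696/7 ≈ -99.429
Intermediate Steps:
v(G) = G/(1 + G)
(-126 + Z(-8, 10))*v(M(6)) = (-126 + 10)*(6/(1 + 6)) = -696/7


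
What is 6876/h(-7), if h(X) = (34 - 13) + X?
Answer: 3438/7 ≈ 491.14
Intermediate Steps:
h(X) = 21 + X
6876/h(-7) = 6876/(21 - 7) = 6876/14 = 6876*(1/14) = 3438/7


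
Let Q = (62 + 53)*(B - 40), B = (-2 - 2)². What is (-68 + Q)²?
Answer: 7997584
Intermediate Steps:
B = 16 (B = (-4)² = 16)
Q = -2760 (Q = (62 + 53)*(16 - 40) = 115*(-24) = -2760)
(-68 + Q)² = (-68 - 2760)² = (-2828)² = 7997584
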